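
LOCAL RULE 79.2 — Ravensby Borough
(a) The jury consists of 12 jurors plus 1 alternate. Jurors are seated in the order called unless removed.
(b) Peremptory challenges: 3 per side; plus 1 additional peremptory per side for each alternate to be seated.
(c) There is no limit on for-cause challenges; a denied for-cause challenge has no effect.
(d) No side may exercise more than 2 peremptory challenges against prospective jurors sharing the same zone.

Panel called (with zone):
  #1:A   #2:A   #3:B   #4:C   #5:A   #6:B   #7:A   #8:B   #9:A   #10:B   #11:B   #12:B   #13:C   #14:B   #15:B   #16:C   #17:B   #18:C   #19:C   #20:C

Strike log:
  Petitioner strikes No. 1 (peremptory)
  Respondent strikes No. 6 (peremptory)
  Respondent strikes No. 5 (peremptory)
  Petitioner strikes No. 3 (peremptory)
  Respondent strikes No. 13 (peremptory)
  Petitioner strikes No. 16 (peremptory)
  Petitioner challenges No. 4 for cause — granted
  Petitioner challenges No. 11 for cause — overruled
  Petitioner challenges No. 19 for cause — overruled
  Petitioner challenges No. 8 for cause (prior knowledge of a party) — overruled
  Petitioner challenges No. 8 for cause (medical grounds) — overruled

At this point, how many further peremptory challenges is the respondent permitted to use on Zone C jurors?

1

Respondent peremptories so far: #6, #5, #13 — 3 of 4 used, 1 left overall.
Against Zone C: #13 — 1 used; per-zone cap 2 leaves 1.
Binding limit: min(1, 1) = 1.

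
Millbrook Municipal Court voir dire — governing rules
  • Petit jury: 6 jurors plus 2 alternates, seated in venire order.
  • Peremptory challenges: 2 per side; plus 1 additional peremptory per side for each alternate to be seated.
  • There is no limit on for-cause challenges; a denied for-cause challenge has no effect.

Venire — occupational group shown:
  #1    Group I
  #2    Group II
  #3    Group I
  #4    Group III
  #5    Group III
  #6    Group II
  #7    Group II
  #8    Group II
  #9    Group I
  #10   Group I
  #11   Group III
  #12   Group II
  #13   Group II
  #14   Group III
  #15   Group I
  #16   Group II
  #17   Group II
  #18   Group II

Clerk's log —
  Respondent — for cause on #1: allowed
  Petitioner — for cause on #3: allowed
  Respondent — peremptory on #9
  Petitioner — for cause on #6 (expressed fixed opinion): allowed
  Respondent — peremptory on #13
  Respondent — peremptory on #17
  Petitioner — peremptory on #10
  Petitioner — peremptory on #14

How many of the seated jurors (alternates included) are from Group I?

Removed: #1, #3, #6, #9, #10, #13, #14, #17.
Seated (8 incl. alternates): #2, #4, #5, #7, #8, #11, #12, #15.
Of those, in Group I: #15 → 1.

1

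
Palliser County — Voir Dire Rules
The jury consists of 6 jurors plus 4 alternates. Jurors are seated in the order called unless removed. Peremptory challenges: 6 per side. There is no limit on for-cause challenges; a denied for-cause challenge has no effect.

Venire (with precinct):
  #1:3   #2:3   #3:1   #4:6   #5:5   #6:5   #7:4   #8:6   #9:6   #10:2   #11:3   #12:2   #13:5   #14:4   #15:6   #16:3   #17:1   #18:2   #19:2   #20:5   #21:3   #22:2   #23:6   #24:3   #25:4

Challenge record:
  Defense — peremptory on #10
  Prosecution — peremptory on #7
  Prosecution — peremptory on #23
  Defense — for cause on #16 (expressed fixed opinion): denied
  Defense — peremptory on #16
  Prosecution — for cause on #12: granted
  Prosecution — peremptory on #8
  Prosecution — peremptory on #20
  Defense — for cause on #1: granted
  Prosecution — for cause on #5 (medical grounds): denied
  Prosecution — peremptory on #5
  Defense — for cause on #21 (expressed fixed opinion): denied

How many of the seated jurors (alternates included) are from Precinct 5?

Removed: #1, #5, #7, #8, #10, #12, #16, #20, #23.
Seated (10 incl. alternates): #2, #3, #4, #6, #9, #11, #13, #14, #15, #17.
Of those, in Precinct 5: #6, #13 → 2.

2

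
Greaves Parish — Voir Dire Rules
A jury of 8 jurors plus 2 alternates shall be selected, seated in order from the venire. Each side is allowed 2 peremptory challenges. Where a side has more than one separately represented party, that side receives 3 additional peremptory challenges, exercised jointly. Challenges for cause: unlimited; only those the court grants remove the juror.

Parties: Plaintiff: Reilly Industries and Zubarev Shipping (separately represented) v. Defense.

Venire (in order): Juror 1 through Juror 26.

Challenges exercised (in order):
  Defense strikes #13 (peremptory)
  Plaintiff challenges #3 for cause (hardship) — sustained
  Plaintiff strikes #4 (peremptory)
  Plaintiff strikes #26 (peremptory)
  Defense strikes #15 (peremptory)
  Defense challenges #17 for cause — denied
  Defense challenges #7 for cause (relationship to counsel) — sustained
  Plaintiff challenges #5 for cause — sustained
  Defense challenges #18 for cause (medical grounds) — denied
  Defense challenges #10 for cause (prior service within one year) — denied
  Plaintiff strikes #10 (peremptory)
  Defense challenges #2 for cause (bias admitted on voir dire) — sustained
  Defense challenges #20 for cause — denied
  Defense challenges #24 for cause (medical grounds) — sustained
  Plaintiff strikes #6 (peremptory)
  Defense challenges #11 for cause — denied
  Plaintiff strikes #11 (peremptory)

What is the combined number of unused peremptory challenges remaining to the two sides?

0

Plaintiff allotment: 2 base + 3 multi-party = 5. Defense allotment: 2.
Plaintiff peremptories used: #4, #26, #10, #6, #11 — 5 (for-cause on #3, #5 don't count).
Defense peremptories used: #13, #15 — 2 (for-cause on #17, #7, #18, #10, #2, #20, #24, #11 don't count).
Remaining: (5 − 5) + (2 − 2) = 0.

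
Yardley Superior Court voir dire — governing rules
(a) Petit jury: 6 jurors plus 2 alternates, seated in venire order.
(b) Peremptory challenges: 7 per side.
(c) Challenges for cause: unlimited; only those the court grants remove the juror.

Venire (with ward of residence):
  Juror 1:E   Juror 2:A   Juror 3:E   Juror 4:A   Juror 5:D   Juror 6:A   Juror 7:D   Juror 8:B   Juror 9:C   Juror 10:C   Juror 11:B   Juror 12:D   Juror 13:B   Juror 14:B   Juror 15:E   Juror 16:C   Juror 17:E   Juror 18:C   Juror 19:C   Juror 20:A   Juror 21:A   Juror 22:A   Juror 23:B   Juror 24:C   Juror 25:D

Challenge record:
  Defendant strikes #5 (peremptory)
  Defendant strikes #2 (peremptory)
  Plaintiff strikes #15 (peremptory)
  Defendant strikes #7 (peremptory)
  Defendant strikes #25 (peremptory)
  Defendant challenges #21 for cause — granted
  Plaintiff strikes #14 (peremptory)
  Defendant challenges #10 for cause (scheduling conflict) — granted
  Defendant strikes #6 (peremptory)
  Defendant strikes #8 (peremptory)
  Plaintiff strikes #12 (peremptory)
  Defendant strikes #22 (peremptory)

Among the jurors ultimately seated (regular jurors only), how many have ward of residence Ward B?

2

Removed: #2, #5, #6, #7, #8, #10, #12, #14, #15, #21, #22, #25.
Seated jurors 1–6: #1, #3, #4, #9, #11, #13 (alternates #16, #17 not counted).
Of those, in Ward B: #11, #13 → 2.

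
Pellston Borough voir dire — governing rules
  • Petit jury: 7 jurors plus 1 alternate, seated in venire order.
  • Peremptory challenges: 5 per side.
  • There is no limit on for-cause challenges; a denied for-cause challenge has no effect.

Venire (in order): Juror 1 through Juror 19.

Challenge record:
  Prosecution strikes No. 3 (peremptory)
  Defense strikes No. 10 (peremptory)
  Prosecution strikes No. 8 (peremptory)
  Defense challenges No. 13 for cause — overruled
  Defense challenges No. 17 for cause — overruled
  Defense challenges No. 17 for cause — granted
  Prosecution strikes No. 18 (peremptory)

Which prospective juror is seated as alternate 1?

11

Removed: #3, #8, #10, #17, #18. (#13 stays — for-cause denied.)
Filling seats in venire order through position 8: #1, #2, #4, #5, #6, #7, #9, #11.
So alternate 1 is #11.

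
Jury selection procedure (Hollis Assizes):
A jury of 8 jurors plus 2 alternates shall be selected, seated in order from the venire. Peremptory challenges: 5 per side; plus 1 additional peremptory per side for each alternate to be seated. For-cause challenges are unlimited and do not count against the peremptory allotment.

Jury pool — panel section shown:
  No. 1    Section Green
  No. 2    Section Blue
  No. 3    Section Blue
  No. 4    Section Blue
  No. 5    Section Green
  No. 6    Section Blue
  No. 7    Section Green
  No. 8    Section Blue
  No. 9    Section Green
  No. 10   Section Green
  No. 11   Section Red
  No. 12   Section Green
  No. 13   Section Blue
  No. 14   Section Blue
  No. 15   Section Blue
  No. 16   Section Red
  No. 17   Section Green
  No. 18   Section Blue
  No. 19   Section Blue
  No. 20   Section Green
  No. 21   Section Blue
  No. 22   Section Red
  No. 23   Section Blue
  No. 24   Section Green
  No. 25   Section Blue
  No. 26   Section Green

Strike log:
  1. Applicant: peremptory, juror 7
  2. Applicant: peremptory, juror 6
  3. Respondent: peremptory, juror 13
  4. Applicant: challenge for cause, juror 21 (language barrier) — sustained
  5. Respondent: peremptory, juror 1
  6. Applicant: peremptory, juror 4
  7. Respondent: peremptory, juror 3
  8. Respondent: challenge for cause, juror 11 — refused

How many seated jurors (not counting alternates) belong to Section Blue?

Removed: #1, #3, #4, #6, #7, #13, #21.
Seated jurors 1–8: #2, #5, #8, #9, #10, #11, #12, #14 (alternates #15, #16 not counted).
Of those, in Section Blue: #2, #8, #14 → 3.

3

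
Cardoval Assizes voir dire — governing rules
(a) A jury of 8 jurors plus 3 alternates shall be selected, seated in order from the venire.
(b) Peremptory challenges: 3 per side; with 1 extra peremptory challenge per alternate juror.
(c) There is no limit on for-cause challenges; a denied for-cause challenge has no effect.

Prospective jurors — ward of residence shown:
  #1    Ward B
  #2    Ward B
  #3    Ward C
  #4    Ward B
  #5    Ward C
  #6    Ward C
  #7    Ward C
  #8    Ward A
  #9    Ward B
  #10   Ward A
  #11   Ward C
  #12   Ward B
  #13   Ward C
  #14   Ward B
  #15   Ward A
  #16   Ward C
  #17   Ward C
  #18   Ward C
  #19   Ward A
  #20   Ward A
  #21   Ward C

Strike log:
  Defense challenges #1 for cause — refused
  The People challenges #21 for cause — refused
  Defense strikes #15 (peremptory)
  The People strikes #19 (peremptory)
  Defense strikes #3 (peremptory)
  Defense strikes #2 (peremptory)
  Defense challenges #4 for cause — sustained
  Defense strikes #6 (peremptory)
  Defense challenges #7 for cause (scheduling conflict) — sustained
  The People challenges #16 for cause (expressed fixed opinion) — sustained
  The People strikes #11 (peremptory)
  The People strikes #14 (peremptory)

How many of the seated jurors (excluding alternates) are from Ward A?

2

Removed: #2, #3, #4, #6, #7, #11, #14, #15, #16, #19.
Seated jurors 1–8: #1, #5, #8, #9, #10, #12, #13, #17 (alternates #18, #20, #21 not counted).
Of those, in Ward A: #8, #10 → 2.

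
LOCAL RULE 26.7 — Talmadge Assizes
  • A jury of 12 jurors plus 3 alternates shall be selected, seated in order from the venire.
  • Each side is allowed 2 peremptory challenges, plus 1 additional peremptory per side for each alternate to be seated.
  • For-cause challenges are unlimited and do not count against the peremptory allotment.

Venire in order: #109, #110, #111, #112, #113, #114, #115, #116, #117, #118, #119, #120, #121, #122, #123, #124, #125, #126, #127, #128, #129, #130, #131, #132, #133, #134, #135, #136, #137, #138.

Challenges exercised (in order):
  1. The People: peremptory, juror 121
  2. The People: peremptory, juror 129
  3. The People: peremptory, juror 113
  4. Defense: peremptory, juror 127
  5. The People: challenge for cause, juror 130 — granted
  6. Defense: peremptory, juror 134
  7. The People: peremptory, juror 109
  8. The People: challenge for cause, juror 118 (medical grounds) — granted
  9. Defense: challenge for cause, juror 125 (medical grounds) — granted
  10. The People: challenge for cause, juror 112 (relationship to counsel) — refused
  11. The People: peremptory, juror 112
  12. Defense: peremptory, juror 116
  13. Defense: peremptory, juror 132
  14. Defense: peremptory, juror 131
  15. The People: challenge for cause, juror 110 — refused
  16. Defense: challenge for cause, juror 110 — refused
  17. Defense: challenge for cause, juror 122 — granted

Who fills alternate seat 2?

136

Removed: #109, #112, #113, #116, #118, #121, #122, #125, #127, #129, #130, #131, #132, #134. (#110 stays — for-cause denied.)
Filling seats in venire order through position 14: #110, #111, #114, #115, #117, #119, #120, #123, #124, #126, #128, #133, #135, #136.
So alternate 2 is #136.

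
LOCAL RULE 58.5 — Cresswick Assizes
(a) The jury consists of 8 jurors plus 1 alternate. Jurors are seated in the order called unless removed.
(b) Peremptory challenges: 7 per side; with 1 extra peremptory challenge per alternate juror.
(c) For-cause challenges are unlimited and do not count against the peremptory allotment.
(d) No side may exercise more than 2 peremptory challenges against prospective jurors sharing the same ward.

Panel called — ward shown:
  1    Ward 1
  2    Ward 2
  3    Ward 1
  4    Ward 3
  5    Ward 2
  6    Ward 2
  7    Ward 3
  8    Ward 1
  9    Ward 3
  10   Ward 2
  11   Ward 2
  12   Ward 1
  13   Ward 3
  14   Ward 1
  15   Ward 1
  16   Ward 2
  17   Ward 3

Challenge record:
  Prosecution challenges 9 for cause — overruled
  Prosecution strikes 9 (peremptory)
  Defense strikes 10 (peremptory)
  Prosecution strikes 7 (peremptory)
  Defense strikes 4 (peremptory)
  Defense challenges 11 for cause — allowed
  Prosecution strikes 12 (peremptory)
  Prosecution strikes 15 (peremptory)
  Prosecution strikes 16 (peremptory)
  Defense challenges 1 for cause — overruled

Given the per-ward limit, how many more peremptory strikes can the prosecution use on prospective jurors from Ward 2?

1

Prosecution peremptories so far: #9, #7, #12, #15, #16 — 5 of 8 used, 3 left overall.
Against Ward 2: #16 — 1 used; per-ward cap 2 leaves 1.
Binding limit: min(3, 1) = 1.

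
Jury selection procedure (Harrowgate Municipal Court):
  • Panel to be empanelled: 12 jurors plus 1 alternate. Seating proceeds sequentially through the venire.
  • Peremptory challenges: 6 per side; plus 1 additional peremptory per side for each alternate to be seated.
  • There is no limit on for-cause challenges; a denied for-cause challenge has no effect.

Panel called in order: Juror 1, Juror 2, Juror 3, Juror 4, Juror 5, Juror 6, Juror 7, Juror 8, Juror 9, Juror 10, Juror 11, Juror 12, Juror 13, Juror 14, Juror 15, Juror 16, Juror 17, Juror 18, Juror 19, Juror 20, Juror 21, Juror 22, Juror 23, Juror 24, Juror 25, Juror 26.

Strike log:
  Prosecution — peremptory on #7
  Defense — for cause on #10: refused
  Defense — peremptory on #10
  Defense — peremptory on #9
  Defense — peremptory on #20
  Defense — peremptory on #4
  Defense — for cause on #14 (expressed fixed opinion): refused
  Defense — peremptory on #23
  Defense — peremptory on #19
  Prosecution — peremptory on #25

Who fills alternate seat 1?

Removed: #4, #7, #9, #10, #19, #20, #23, #25. (#14 stays — for-cause denied.)
Filling seats in venire order through position 13: #1, #2, #3, #5, #6, #8, #11, #12, #13, #14, #15, #16, #17.
So alternate 1 is #17.

17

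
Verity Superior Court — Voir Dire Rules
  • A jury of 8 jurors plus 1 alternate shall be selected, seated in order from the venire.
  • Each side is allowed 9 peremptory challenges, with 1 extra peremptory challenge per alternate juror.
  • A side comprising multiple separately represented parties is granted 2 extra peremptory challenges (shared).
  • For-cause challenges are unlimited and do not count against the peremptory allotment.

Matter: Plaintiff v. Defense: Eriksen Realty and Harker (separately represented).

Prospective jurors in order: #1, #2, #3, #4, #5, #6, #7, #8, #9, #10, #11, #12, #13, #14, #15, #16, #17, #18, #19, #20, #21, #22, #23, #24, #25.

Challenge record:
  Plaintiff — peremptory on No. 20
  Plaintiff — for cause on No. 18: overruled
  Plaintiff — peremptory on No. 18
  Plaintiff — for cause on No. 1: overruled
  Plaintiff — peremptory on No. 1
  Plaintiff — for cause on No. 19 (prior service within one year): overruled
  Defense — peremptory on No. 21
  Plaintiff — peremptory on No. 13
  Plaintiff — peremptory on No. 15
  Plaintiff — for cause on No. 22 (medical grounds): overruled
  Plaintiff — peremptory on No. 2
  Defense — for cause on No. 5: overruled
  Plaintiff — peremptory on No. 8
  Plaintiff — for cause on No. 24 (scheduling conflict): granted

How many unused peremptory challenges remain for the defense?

Defense allotment: 9 base + 1 × 1 alternate + 2 multi-party = 12.
Defense peremptories used: #21 — 1 (the for-cause on #5 doesn't count).
Remaining: 12 − 1 = 11.

11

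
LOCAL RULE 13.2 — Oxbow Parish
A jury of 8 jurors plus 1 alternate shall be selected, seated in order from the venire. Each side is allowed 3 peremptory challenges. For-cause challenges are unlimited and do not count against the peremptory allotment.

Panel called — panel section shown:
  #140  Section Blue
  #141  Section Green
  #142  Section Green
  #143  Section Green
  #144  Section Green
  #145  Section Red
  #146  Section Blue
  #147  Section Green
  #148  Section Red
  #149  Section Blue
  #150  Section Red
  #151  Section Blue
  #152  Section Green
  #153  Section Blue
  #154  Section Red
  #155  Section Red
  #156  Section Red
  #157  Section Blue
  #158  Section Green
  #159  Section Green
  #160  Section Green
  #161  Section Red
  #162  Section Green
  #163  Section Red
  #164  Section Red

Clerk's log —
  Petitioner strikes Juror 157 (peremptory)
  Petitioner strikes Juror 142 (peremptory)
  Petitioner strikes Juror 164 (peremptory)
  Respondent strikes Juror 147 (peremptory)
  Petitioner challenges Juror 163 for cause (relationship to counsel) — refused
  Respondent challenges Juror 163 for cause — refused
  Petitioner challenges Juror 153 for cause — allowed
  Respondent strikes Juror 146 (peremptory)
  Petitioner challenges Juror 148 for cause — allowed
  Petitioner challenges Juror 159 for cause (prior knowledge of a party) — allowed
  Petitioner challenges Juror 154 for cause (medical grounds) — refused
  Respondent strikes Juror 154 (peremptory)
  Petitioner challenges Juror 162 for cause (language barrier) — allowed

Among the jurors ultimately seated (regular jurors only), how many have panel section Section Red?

Removed: #142, #146, #147, #148, #153, #154, #157, #159, #162, #164.
Seated jurors 1–8: #140, #141, #143, #144, #145, #149, #150, #151 (alternates #152 not counted).
Of those, in Section Red: #145, #150 → 2.

2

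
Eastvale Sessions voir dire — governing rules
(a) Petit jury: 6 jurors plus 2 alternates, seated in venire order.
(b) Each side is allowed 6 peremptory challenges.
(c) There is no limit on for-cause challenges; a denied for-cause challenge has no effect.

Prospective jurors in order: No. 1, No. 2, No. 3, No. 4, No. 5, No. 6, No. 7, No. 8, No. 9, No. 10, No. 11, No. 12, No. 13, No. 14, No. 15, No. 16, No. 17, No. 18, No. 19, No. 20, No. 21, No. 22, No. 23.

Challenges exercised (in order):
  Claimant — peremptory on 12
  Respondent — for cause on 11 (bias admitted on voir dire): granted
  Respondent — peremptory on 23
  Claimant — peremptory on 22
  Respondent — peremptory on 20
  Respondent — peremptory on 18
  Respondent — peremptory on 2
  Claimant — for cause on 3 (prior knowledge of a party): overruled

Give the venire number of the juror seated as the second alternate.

Removed: #2, #11, #12, #18, #20, #22, #23. (#3 stays — for-cause denied.)
Seating in order: seats 1–6 → #1, #3, #4, #5, #6, #7; alternates → #8, #9.
So alternate 2 is #9.

9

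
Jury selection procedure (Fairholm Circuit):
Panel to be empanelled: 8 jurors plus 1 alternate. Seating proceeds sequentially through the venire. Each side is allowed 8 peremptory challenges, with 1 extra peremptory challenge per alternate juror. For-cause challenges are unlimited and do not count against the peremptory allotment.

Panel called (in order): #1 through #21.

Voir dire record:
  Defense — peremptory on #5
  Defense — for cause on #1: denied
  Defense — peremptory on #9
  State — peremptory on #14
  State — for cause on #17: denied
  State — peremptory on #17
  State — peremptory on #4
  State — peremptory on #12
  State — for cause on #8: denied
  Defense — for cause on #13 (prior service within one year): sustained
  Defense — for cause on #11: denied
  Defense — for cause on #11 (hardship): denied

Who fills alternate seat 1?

15

Removed: #4, #5, #9, #12, #13, #14, #17. (#1, #8, #11 stay — for-cause denied.)
Seating in order: seats 1–8 → #1, #2, #3, #6, #7, #8, #10, #11; alternates → #15.
So alternate 1 is #15.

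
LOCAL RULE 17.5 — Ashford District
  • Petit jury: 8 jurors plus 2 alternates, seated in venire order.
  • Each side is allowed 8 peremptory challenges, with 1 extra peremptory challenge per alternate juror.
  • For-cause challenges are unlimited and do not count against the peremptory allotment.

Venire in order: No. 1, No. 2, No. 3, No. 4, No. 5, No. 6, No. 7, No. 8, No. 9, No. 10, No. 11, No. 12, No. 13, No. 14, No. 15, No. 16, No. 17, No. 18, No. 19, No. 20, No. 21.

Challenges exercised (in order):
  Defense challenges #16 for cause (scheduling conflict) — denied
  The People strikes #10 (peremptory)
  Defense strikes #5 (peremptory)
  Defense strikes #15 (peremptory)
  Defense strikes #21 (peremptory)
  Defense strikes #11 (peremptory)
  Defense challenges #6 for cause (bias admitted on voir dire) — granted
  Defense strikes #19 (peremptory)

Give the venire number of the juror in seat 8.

Removed: #5, #6, #10, #11, #15, #19, #21. (#16 stays — for-cause denied.)
Seating in order: seats 1–8 → #1, #2, #3, #4, #7, #8, #9, #12; alternates → #13, #14.
So seat 8 is #12.

12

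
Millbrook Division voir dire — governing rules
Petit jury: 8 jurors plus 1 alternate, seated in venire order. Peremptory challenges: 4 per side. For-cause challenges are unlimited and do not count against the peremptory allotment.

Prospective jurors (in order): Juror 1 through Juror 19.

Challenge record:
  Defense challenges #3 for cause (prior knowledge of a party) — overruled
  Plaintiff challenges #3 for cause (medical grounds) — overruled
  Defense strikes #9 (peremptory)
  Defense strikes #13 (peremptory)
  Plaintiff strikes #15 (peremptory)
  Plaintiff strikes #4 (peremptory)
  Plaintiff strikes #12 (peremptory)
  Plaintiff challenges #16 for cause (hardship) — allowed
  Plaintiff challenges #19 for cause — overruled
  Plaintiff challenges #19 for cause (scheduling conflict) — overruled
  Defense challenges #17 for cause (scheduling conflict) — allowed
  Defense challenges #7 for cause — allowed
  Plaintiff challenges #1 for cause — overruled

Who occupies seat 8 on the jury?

Removed: #4, #7, #9, #12, #13, #15, #16, #17. (#1, #3, #19 stay — for-cause denied.)
Seating in order: seats 1–8 → #1, #2, #3, #5, #6, #8, #10, #11; alternates → #14.
So seat 8 is #11.

11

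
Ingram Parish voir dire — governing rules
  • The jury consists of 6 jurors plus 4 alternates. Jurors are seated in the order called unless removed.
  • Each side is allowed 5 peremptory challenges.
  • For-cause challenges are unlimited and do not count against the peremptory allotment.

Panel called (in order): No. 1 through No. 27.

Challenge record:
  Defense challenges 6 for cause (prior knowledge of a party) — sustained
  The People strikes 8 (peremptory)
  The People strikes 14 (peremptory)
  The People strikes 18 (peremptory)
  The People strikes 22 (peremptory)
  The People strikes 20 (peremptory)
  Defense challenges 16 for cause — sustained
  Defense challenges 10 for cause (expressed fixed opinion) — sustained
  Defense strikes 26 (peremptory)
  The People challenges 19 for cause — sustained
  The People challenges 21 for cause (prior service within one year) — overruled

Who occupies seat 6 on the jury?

Removed: #6, #8, #10, #14, #16, #18, #19, #20, #22, #26. (#21 stays — for-cause denied.)
Seating in order: seats 1–6 → #1, #2, #3, #4, #5, #7; alternates → #9, #11, #12, #13.
So seat 6 is #7.

7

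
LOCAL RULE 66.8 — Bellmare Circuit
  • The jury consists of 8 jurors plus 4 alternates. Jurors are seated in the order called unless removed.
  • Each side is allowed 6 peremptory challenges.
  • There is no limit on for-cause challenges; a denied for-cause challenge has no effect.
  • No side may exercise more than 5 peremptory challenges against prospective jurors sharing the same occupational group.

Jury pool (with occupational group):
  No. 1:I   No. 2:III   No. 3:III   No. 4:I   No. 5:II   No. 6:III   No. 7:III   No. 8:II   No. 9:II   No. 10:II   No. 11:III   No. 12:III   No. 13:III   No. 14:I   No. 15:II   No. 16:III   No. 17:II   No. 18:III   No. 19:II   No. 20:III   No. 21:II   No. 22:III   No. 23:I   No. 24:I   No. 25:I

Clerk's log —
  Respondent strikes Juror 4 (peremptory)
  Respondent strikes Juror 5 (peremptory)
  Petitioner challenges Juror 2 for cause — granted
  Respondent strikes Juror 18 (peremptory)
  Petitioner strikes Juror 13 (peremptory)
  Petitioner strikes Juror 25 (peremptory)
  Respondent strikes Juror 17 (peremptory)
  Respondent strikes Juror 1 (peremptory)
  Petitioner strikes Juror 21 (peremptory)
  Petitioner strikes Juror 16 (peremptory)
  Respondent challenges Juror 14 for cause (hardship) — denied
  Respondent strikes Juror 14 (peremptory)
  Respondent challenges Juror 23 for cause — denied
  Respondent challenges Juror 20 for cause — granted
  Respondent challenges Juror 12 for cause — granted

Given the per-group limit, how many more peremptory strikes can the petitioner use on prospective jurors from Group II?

2

Petitioner peremptories so far: #13, #25, #21, #16 — 4 of 6 used, 2 left overall.
Against Group II: #21 — 1 used; per-group cap 5 leaves 4.
Binding limit: min(2, 4) = 2.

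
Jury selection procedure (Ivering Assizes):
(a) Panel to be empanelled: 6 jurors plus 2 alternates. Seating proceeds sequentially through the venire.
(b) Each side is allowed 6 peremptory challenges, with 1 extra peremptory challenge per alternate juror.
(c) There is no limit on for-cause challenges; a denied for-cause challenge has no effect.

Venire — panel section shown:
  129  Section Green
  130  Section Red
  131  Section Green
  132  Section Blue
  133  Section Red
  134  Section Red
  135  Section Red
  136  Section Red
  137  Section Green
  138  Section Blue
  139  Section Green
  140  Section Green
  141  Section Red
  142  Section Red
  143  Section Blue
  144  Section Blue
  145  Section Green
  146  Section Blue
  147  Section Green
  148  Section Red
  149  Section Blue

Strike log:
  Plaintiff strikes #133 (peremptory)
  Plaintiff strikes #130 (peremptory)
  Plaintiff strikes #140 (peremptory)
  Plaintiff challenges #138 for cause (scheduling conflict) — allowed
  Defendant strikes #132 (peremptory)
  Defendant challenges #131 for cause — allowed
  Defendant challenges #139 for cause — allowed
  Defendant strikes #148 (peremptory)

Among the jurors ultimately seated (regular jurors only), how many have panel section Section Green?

Removed: #130, #131, #132, #133, #138, #139, #140, #148.
Seated jurors 1–6: #129, #134, #135, #136, #137, #141 (alternates #142, #143 not counted).
Of those, in Section Green: #129, #137 → 2.

2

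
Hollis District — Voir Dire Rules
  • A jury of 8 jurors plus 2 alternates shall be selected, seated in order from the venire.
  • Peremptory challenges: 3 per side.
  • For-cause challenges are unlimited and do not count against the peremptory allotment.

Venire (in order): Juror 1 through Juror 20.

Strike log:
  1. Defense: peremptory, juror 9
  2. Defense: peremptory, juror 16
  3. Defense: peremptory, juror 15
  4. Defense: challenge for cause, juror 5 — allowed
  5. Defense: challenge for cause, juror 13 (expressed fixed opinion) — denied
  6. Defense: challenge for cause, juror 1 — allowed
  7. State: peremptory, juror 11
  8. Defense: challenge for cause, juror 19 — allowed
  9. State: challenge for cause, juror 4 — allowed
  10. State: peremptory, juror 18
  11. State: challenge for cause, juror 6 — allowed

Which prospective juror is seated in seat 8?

14

Removed: #1, #4, #5, #6, #9, #11, #15, #16, #18, #19. (#13 stays — for-cause denied.)
Filling seats in venire order through position 8: #2, #3, #7, #8, #10, #12, #13, #14.
So seat 8 is #14.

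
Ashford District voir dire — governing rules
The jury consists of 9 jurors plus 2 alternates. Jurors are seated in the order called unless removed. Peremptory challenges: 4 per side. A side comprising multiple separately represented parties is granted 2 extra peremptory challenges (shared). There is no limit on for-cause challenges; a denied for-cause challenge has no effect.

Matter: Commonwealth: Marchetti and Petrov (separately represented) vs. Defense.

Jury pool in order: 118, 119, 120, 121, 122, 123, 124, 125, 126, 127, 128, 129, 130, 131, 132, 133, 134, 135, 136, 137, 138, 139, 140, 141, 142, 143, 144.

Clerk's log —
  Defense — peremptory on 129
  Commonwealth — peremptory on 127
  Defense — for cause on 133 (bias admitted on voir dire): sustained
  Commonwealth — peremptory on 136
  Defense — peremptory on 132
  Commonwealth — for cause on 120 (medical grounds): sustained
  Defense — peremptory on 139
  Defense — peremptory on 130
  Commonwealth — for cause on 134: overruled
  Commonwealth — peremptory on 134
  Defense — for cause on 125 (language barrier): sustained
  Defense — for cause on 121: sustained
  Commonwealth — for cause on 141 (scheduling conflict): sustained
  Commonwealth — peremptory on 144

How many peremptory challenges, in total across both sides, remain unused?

Commonwealth allotment: 4 base + 2 multi-party = 6. Defense allotment: 4.
Commonwealth peremptories used: #127, #136, #134, #144 — 4 (for-cause on #120, #134, #141 don't count).
Defense peremptories used: #129, #132, #139, #130 — 4 (for-cause on #133, #125, #121 don't count).
Remaining: (6 − 4) + (4 − 4) = 2.

2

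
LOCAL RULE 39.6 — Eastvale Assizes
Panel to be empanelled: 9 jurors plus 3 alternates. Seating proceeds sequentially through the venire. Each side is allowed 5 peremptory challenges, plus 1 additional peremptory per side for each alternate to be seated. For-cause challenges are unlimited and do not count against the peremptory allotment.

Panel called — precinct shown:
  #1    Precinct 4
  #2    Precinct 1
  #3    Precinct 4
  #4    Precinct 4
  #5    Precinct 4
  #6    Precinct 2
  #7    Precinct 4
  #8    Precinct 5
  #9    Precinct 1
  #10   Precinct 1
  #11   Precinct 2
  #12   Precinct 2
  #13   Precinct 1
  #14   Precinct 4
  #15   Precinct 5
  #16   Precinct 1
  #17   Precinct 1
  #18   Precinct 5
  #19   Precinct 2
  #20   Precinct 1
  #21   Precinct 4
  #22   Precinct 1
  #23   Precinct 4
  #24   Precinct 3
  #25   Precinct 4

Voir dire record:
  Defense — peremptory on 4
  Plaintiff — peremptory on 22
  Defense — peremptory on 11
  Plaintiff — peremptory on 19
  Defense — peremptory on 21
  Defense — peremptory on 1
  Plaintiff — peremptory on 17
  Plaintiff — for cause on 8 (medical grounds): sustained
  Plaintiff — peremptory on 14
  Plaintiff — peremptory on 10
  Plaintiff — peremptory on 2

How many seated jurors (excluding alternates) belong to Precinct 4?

Removed: #1, #2, #4, #8, #10, #11, #14, #17, #19, #21, #22.
Seated jurors 1–9: #3, #5, #6, #7, #9, #12, #13, #15, #16 (alternates #18, #20, #23 not counted).
Of those, in Precinct 4: #3, #5, #7 → 3.

3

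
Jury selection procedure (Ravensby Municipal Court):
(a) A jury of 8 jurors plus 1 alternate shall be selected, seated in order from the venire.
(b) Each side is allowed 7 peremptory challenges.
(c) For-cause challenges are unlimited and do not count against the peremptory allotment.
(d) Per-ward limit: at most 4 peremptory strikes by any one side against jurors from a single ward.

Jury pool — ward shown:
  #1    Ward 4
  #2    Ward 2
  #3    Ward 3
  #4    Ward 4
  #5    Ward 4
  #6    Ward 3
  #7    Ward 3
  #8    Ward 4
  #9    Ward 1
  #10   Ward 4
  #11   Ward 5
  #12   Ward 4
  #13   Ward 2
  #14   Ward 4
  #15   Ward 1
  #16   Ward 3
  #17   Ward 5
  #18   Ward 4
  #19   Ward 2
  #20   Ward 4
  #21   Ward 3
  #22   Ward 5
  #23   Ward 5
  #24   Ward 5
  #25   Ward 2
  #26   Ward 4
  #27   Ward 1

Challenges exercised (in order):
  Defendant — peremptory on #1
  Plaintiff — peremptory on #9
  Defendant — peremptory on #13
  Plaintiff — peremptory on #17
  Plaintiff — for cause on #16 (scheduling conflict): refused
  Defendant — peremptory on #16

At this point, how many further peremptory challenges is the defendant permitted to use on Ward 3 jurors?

3

Defendant peremptories so far: #1, #13, #16 — 3 of 7 used, 4 left overall.
Against Ward 3: #16 — 1 used; per-ward cap 4 leaves 3.
Binding limit: min(4, 3) = 3.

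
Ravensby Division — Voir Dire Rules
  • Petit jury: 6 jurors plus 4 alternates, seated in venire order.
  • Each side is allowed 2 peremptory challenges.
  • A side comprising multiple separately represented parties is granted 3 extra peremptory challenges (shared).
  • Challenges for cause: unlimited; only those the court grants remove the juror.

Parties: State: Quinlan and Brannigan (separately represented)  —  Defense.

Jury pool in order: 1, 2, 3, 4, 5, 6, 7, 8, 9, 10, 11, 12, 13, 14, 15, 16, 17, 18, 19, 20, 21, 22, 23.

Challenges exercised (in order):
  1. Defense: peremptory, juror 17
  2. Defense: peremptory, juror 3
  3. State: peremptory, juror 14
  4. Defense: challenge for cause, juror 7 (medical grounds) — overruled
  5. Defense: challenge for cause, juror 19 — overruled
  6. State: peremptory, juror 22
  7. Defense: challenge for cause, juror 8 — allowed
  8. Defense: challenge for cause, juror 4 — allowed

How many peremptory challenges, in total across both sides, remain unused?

3

State allotment: 2 base + 3 multi-party = 5. Defense allotment: 2.
State peremptories used: #14, #22 — 2.
Defense peremptories used: #17, #3 — 2 (for-cause on #7, #19, #8, #4 don't count).
Remaining: (5 − 2) + (2 − 2) = 3.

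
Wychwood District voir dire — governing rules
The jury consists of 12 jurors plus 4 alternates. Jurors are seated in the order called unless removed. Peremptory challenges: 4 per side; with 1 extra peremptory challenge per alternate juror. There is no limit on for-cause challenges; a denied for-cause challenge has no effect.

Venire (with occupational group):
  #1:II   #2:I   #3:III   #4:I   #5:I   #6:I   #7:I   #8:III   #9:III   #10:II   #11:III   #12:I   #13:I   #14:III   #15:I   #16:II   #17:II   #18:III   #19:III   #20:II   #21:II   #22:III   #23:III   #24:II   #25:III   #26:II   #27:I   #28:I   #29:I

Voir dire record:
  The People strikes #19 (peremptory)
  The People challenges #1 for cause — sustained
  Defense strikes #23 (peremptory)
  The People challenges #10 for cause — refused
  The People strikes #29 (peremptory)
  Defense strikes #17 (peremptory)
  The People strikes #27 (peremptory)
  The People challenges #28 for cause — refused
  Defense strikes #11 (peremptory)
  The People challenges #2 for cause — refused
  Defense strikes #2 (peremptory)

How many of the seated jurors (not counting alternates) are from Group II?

Removed: #1, #2, #11, #17, #19, #23, #27, #29.
Seated jurors 1–12: #3, #4, #5, #6, #7, #8, #9, #10, #12, #13, #14, #15 (alternates #16, #18, #20, #21 not counted).
Of those, in Group II: #10 → 1.

1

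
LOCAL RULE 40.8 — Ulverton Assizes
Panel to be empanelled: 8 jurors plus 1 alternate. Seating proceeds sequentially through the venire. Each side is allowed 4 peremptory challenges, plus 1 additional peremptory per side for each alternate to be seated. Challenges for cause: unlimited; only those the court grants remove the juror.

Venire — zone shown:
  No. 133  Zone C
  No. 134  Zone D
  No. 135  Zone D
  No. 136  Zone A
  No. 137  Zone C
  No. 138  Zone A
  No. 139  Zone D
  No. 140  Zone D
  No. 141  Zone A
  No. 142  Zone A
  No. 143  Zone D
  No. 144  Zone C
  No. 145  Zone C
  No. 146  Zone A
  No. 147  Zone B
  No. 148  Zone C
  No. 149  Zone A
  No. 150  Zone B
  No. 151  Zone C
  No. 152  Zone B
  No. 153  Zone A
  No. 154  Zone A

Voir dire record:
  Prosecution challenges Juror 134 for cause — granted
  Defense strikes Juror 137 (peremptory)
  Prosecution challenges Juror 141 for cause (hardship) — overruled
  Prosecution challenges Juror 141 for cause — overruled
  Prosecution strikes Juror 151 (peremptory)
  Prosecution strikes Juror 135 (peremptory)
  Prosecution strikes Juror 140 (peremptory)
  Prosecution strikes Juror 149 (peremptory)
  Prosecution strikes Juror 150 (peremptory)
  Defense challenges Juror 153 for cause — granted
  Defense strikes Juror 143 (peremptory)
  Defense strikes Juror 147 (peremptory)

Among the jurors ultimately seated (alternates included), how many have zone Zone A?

Removed: #134, #135, #137, #140, #143, #147, #149, #150, #151, #153.
Seated (9 incl. alternates): #133, #136, #138, #139, #141, #142, #144, #145, #146.
Of those, in Zone A: #136, #138, #141, #142, #146 → 5.

5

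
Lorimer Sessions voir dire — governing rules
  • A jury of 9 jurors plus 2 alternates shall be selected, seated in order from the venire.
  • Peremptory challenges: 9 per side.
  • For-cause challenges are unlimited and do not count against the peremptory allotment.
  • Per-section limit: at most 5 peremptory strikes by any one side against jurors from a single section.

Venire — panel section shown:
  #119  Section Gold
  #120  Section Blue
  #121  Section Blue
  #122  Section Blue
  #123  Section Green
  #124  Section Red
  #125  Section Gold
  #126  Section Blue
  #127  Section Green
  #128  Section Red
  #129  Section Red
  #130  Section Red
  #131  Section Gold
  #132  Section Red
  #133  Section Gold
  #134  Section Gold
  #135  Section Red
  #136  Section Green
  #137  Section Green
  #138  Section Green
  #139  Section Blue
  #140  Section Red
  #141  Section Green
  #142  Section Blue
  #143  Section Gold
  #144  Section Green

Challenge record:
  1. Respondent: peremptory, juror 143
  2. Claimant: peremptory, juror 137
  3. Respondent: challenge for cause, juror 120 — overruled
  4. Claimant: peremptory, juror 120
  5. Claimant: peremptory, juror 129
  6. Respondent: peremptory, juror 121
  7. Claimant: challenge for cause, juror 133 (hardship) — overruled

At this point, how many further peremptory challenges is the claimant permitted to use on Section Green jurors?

Claimant peremptories so far: #137, #120, #129 — 3 of 9 used, 6 left overall.
Against Section Green: #137 — 1 used; per-section cap 5 leaves 4.
Binding limit: min(6, 4) = 4.

4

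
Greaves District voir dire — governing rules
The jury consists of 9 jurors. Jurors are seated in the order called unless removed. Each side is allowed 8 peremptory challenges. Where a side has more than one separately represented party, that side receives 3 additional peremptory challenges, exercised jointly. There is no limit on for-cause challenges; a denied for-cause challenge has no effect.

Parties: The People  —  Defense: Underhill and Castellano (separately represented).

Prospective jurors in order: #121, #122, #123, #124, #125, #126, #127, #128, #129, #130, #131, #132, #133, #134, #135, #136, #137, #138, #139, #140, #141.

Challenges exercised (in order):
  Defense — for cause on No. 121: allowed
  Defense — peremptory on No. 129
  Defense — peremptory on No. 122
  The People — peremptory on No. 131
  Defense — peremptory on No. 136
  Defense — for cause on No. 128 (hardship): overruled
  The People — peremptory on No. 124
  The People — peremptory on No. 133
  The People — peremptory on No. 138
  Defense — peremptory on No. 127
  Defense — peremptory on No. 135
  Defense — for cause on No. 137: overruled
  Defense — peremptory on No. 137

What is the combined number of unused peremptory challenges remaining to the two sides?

9

The People allotment: 8. Defense allotment: 8 base + 3 multi-party = 11.
The People peremptories used: #131, #124, #133, #138 — 4.
Defense peremptories used: #129, #122, #136, #127, #135, #137 — 6 (for-cause on #121, #128, #137 don't count).
Remaining: (8 − 4) + (11 − 6) = 9.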